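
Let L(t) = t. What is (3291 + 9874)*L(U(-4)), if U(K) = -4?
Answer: -52660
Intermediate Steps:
(3291 + 9874)*L(U(-4)) = (3291 + 9874)*(-4) = 13165*(-4) = -52660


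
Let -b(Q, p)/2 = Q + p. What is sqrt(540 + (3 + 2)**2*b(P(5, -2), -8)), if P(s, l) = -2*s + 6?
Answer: 2*sqrt(285) ≈ 33.764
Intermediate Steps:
P(s, l) = 6 - 2*s
b(Q, p) = -2*Q - 2*p (b(Q, p) = -2*(Q + p) = -2*Q - 2*p)
sqrt(540 + (3 + 2)**2*b(P(5, -2), -8)) = sqrt(540 + (3 + 2)**2*(-2*(6 - 2*5) - 2*(-8))) = sqrt(540 + 5**2*(-2*(6 - 10) + 16)) = sqrt(540 + 25*(-2*(-4) + 16)) = sqrt(540 + 25*(8 + 16)) = sqrt(540 + 25*24) = sqrt(540 + 600) = sqrt(1140) = 2*sqrt(285)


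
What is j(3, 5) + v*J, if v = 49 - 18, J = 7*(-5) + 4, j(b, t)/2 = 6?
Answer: -949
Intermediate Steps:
j(b, t) = 12 (j(b, t) = 2*6 = 12)
J = -31 (J = -35 + 4 = -31)
v = 31
j(3, 5) + v*J = 12 + 31*(-31) = 12 - 961 = -949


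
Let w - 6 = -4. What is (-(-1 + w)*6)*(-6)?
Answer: 36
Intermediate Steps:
w = 2 (w = 6 - 4 = 2)
(-(-1 + w)*6)*(-6) = (-(-1 + 2)*6)*(-6) = (-1*1*6)*(-6) = -1*6*(-6) = -6*(-6) = 36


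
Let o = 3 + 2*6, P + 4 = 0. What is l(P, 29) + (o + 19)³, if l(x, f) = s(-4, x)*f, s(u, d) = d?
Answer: 39188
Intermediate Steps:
P = -4 (P = -4 + 0 = -4)
o = 15 (o = 3 + 12 = 15)
l(x, f) = f*x (l(x, f) = x*f = f*x)
l(P, 29) + (o + 19)³ = 29*(-4) + (15 + 19)³ = -116 + 34³ = -116 + 39304 = 39188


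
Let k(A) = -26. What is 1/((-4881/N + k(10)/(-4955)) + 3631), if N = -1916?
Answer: 9493780/34496150351 ≈ 0.00027521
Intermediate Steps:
1/((-4881/N + k(10)/(-4955)) + 3631) = 1/((-4881/(-1916) - 26/(-4955)) + 3631) = 1/((-4881*(-1/1916) - 26*(-1/4955)) + 3631) = 1/((4881/1916 + 26/4955) + 3631) = 1/(24235171/9493780 + 3631) = 1/(34496150351/9493780) = 9493780/34496150351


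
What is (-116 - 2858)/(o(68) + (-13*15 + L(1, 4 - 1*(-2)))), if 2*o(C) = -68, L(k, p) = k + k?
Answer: 2974/227 ≈ 13.101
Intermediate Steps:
L(k, p) = 2*k
o(C) = -34 (o(C) = (½)*(-68) = -34)
(-116 - 2858)/(o(68) + (-13*15 + L(1, 4 - 1*(-2)))) = (-116 - 2858)/(-34 + (-13*15 + 2*1)) = -2974/(-34 + (-195 + 2)) = -2974/(-34 - 193) = -2974/(-227) = -2974*(-1/227) = 2974/227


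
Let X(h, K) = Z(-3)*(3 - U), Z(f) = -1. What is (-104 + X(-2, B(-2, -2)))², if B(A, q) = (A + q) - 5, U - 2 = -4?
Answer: 11881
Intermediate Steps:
U = -2 (U = 2 - 4 = -2)
B(A, q) = -5 + A + q
X(h, K) = -5 (X(h, K) = -(3 - 1*(-2)) = -(3 + 2) = -1*5 = -5)
(-104 + X(-2, B(-2, -2)))² = (-104 - 5)² = (-109)² = 11881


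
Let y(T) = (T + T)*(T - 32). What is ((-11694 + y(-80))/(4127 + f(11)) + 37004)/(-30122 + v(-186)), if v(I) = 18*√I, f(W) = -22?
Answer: -103994593473/84655842785 - 62144037*I*√186/84655842785 ≈ -1.2284 - 0.010011*I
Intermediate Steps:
y(T) = 2*T*(-32 + T) (y(T) = (2*T)*(-32 + T) = 2*T*(-32 + T))
((-11694 + y(-80))/(4127 + f(11)) + 37004)/(-30122 + v(-186)) = ((-11694 + 2*(-80)*(-32 - 80))/(4127 - 22) + 37004)/(-30122 + 18*√(-186)) = ((-11694 + 2*(-80)*(-112))/4105 + 37004)/(-30122 + 18*(I*√186)) = ((-11694 + 17920)*(1/4105) + 37004)/(-30122 + 18*I*√186) = (6226*(1/4105) + 37004)/(-30122 + 18*I*√186) = (6226/4105 + 37004)/(-30122 + 18*I*√186) = 151907646/(4105*(-30122 + 18*I*√186))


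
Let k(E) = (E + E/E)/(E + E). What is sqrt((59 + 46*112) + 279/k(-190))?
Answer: sqrt(2545431)/21 ≈ 75.973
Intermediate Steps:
k(E) = (1 + E)/(2*E) (k(E) = (E + 1)/((2*E)) = (1 + E)*(1/(2*E)) = (1 + E)/(2*E))
sqrt((59 + 46*112) + 279/k(-190)) = sqrt((59 + 46*112) + 279/(((1/2)*(1 - 190)/(-190)))) = sqrt((59 + 5152) + 279/(((1/2)*(-1/190)*(-189)))) = sqrt(5211 + 279/(189/380)) = sqrt(5211 + 279*(380/189)) = sqrt(5211 + 11780/21) = sqrt(121211/21) = sqrt(2545431)/21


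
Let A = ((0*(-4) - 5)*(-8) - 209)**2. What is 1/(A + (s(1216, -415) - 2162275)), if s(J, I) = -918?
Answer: -1/2134632 ≈ -4.6846e-7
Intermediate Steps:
A = 28561 (A = ((0 - 5)*(-8) - 209)**2 = (-5*(-8) - 209)**2 = (40 - 209)**2 = (-169)**2 = 28561)
1/(A + (s(1216, -415) - 2162275)) = 1/(28561 + (-918 - 2162275)) = 1/(28561 - 2163193) = 1/(-2134632) = -1/2134632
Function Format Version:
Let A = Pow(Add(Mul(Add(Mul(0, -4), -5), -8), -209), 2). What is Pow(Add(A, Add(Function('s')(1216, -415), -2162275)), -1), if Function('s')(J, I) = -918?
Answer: Rational(-1, 2134632) ≈ -4.6846e-7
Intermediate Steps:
A = 28561 (A = Pow(Add(Mul(Add(0, -5), -8), -209), 2) = Pow(Add(Mul(-5, -8), -209), 2) = Pow(Add(40, -209), 2) = Pow(-169, 2) = 28561)
Pow(Add(A, Add(Function('s')(1216, -415), -2162275)), -1) = Pow(Add(28561, Add(-918, -2162275)), -1) = Pow(Add(28561, -2163193), -1) = Pow(-2134632, -1) = Rational(-1, 2134632)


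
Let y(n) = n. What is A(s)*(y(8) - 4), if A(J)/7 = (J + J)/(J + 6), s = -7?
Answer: 392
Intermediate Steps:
A(J) = 14*J/(6 + J) (A(J) = 7*((J + J)/(J + 6)) = 7*((2*J)/(6 + J)) = 7*(2*J/(6 + J)) = 14*J/(6 + J))
A(s)*(y(8) - 4) = (14*(-7)/(6 - 7))*(8 - 4) = (14*(-7)/(-1))*4 = (14*(-7)*(-1))*4 = 98*4 = 392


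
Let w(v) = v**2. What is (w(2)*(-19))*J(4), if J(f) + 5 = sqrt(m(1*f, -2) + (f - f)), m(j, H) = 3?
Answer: 380 - 76*sqrt(3) ≈ 248.36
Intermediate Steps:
J(f) = -5 + sqrt(3) (J(f) = -5 + sqrt(3 + (f - f)) = -5 + sqrt(3 + 0) = -5 + sqrt(3))
(w(2)*(-19))*J(4) = (2**2*(-19))*(-5 + sqrt(3)) = (4*(-19))*(-5 + sqrt(3)) = -76*(-5 + sqrt(3)) = 380 - 76*sqrt(3)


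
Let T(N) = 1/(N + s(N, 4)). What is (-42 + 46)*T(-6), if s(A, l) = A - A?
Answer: -⅔ ≈ -0.66667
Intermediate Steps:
s(A, l) = 0
T(N) = 1/N (T(N) = 1/(N + 0) = 1/N)
(-42 + 46)*T(-6) = (-42 + 46)/(-6) = 4*(-⅙) = -⅔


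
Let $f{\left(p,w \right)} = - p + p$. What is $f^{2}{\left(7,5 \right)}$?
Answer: $0$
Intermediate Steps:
$f{\left(p,w \right)} = 0$
$f^{2}{\left(7,5 \right)} = 0^{2} = 0$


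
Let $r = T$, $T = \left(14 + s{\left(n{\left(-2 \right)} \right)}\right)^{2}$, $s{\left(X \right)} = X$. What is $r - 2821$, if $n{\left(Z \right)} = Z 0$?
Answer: $-2625$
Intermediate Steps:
$n{\left(Z \right)} = 0$
$T = 196$ ($T = \left(14 + 0\right)^{2} = 14^{2} = 196$)
$r = 196$
$r - 2821 = 196 - 2821 = -2625$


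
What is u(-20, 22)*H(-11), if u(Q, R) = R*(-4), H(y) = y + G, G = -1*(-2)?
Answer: 792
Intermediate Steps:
G = 2
H(y) = 2 + y (H(y) = y + 2 = 2 + y)
u(Q, R) = -4*R
u(-20, 22)*H(-11) = (-4*22)*(2 - 11) = -88*(-9) = 792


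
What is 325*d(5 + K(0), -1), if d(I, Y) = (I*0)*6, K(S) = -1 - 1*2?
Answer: 0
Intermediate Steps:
K(S) = -3 (K(S) = -1 - 2 = -3)
d(I, Y) = 0 (d(I, Y) = 0*6 = 0)
325*d(5 + K(0), -1) = 325*0 = 0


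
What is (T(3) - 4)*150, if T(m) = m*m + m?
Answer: 1200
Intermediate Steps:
T(m) = m + m**2 (T(m) = m**2 + m = m + m**2)
(T(3) - 4)*150 = (3*(1 + 3) - 4)*150 = (3*4 - 4)*150 = (12 - 4)*150 = 8*150 = 1200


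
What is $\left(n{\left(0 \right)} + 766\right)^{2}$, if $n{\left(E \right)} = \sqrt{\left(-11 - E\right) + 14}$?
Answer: $\left(766 + \sqrt{3}\right)^{2} \approx 5.8941 \cdot 10^{5}$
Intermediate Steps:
$n{\left(E \right)} = \sqrt{3 - E}$
$\left(n{\left(0 \right)} + 766\right)^{2} = \left(\sqrt{3 - 0} + 766\right)^{2} = \left(\sqrt{3 + 0} + 766\right)^{2} = \left(\sqrt{3} + 766\right)^{2} = \left(766 + \sqrt{3}\right)^{2}$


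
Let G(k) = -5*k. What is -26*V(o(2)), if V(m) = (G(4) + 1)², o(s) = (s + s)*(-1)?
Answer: -9386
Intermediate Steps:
o(s) = -2*s (o(s) = (2*s)*(-1) = -2*s)
V(m) = 361 (V(m) = (-5*4 + 1)² = (-20 + 1)² = (-19)² = 361)
-26*V(o(2)) = -26*361 = -9386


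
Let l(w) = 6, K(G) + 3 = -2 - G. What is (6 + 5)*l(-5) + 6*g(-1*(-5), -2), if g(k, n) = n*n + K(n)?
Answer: 72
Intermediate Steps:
K(G) = -5 - G (K(G) = -3 + (-2 - G) = -5 - G)
g(k, n) = -5 + n**2 - n (g(k, n) = n*n + (-5 - n) = n**2 + (-5 - n) = -5 + n**2 - n)
(6 + 5)*l(-5) + 6*g(-1*(-5), -2) = (6 + 5)*6 + 6*(-5 + (-2)**2 - 1*(-2)) = 11*6 + 6*(-5 + 4 + 2) = 66 + 6*1 = 66 + 6 = 72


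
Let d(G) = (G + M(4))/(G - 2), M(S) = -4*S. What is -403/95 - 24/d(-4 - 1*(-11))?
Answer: 2591/285 ≈ 9.0912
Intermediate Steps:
d(G) = (-16 + G)/(-2 + G) (d(G) = (G - 4*4)/(G - 2) = (G - 16)/(-2 + G) = (-16 + G)/(-2 + G))
-403/95 - 24/d(-4 - 1*(-11)) = -403/95 - 24*(-2 + (-4 - 1*(-11)))/(-16 + (-4 - 1*(-11))) = -403*1/95 - 24*(-2 + (-4 + 11))/(-16 + (-4 + 11)) = -403/95 - 24*(-2 + 7)/(-16 + 7) = -403/95 - 24/(-9/5) = -403/95 - 24*(-5/9) = -403/95 + 40/3 = 2591/285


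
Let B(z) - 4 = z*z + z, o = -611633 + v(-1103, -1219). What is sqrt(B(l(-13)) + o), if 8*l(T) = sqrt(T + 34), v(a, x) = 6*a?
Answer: sqrt(-39567787 + 8*sqrt(21))/8 ≈ 786.29*I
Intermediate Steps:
l(T) = sqrt(34 + T)/8 (l(T) = sqrt(T + 34)/8 = sqrt(34 + T)/8)
o = -618251 (o = -611633 + 6*(-1103) = -611633 - 6618 = -618251)
B(z) = 4 + z + z**2 (B(z) = 4 + (z*z + z) = 4 + (z**2 + z) = 4 + (z + z**2) = 4 + z + z**2)
sqrt(B(l(-13)) + o) = sqrt((4 + sqrt(34 - 13)/8 + (sqrt(34 - 13)/8)**2) - 618251) = sqrt((4 + sqrt(21)/8 + (sqrt(21)/8)**2) - 618251) = sqrt((4 + sqrt(21)/8 + 21/64) - 618251) = sqrt((277/64 + sqrt(21)/8) - 618251) = sqrt(-39567787/64 + sqrt(21)/8)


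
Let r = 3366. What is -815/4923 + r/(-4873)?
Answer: -1867483/2180889 ≈ -0.85629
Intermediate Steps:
-815/4923 + r/(-4873) = -815/4923 + 3366/(-4873) = -815*1/4923 + 3366*(-1/4873) = -815/4923 - 306/443 = -1867483/2180889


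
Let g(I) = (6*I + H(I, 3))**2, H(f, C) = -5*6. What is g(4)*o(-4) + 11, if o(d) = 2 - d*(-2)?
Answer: -205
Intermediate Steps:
H(f, C) = -30
g(I) = (-30 + 6*I)**2 (g(I) = (6*I - 30)**2 = (-30 + 6*I)**2)
o(d) = 2 + 2*d (o(d) = 2 - (-2)*d = 2 + 2*d)
g(4)*o(-4) + 11 = (36*(-5 + 4)**2)*(2 + 2*(-4)) + 11 = (36*(-1)**2)*(2 - 8) + 11 = (36*1)*(-6) + 11 = 36*(-6) + 11 = -216 + 11 = -205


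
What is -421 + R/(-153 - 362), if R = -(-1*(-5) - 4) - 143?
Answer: -216671/515 ≈ -420.72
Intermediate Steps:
R = -144 (R = -(5 - 4) - 143 = -1*1 - 143 = -1 - 143 = -144)
-421 + R/(-153 - 362) = -421 - 144/(-153 - 362) = -421 - 144/(-515) = -421 - 1/515*(-144) = -421 + 144/515 = -216671/515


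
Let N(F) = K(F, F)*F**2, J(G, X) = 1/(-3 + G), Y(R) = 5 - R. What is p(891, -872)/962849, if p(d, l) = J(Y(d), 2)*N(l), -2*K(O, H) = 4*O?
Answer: -1326109696/855972761 ≈ -1.5492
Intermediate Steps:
K(O, H) = -2*O
N(F) = -2*F**3 (N(F) = (-2*F)*F**2 = -2*F**3)
p(d, l) = -2*l**3/(2 - d) (p(d, l) = (-2*l**3)/(-3 + (5 - d)) = (-2*l**3)/(2 - d) = -2*l**3/(2 - d))
p(891, -872)/962849 = (2*(-872)**3/(-2 + 891))/962849 = (2*(-663054848)/889)*(1/962849) = (2*(-663054848)*(1/889))*(1/962849) = -1326109696/889*1/962849 = -1326109696/855972761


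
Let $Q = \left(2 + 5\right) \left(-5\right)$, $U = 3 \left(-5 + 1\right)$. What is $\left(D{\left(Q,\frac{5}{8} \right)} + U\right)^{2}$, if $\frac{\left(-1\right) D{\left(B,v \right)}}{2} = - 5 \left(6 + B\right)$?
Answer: $91204$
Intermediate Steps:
$U = -12$ ($U = 3 \left(-4\right) = -12$)
$Q = -35$ ($Q = 7 \left(-5\right) = -35$)
$D{\left(B,v \right)} = 60 + 10 B$ ($D{\left(B,v \right)} = - 2 \left(- 5 \left(6 + B\right)\right) = - 2 \left(-30 - 5 B\right) = 60 + 10 B$)
$\left(D{\left(Q,\frac{5}{8} \right)} + U\right)^{2} = \left(\left(60 + 10 \left(-35\right)\right) - 12\right)^{2} = \left(\left(60 - 350\right) - 12\right)^{2} = \left(-290 - 12\right)^{2} = \left(-302\right)^{2} = 91204$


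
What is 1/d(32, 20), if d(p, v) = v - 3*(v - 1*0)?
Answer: -1/40 ≈ -0.025000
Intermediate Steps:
d(p, v) = -2*v (d(p, v) = v - 3*(v + 0) = v - 3*v = -2*v)
1/d(32, 20) = 1/(-2*20) = 1/(-40) = -1/40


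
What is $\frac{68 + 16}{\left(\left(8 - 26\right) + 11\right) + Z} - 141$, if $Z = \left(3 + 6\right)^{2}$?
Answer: $- \frac{5175}{37} \approx -139.86$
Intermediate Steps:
$Z = 81$ ($Z = 9^{2} = 81$)
$\frac{68 + 16}{\left(\left(8 - 26\right) + 11\right) + Z} - 141 = \frac{68 + 16}{\left(\left(8 - 26\right) + 11\right) + 81} - 141 = \frac{84}{\left(-18 + 11\right) + 81} - 141 = \frac{84}{-7 + 81} - 141 = \frac{84}{74} - 141 = 84 \cdot \frac{1}{74} - 141 = \frac{42}{37} - 141 = - \frac{5175}{37}$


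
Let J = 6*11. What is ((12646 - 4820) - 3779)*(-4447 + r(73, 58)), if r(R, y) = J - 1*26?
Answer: -17835129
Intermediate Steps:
J = 66
r(R, y) = 40 (r(R, y) = 66 - 1*26 = 66 - 26 = 40)
((12646 - 4820) - 3779)*(-4447 + r(73, 58)) = ((12646 - 4820) - 3779)*(-4447 + 40) = (7826 - 3779)*(-4407) = 4047*(-4407) = -17835129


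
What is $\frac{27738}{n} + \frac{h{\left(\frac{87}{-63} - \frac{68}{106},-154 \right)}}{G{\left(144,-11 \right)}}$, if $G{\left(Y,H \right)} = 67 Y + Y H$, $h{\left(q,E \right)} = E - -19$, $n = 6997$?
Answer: $\frac{24748293}{6269312} \approx 3.9475$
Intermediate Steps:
$h{\left(q,E \right)} = 19 + E$ ($h{\left(q,E \right)} = E + 19 = 19 + E$)
$G{\left(Y,H \right)} = 67 Y + H Y$
$\frac{27738}{n} + \frac{h{\left(\frac{87}{-63} - \frac{68}{106},-154 \right)}}{G{\left(144,-11 \right)}} = \frac{27738}{6997} + \frac{19 - 154}{144 \left(67 - 11\right)} = 27738 \cdot \frac{1}{6997} - \frac{135}{144 \cdot 56} = \frac{27738}{6997} - \frac{135}{8064} = \frac{27738}{6997} - \frac{15}{896} = \frac{24748293}{6269312}$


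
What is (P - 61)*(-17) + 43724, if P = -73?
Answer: 46002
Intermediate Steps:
(P - 61)*(-17) + 43724 = (-73 - 61)*(-17) + 43724 = -134*(-17) + 43724 = 2278 + 43724 = 46002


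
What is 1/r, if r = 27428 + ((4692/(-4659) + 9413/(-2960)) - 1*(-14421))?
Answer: 4596880/192355583291 ≈ 2.3898e-5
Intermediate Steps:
r = 192355583291/4596880 (r = 27428 + ((4692*(-1/4659) + 9413*(-1/2960)) + 14421) = 27428 + ((-1564/1553 - 9413/2960) + 14421) = 27428 + (-19247829/4596880 + 14421) = 27428 + 66272358651/4596880 = 192355583291/4596880 ≈ 41845.)
1/r = 1/(192355583291/4596880) = 4596880/192355583291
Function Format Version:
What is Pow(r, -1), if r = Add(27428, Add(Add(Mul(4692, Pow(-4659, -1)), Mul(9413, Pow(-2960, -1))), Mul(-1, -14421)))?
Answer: Rational(4596880, 192355583291) ≈ 2.3898e-5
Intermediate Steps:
r = Rational(192355583291, 4596880) (r = Add(27428, Add(Add(Mul(4692, Rational(-1, 4659)), Mul(9413, Rational(-1, 2960))), 14421)) = Add(27428, Add(Add(Rational(-1564, 1553), Rational(-9413, 2960)), 14421)) = Add(27428, Add(Rational(-19247829, 4596880), 14421)) = Add(27428, Rational(66272358651, 4596880)) = Rational(192355583291, 4596880) ≈ 41845.)
Pow(r, -1) = Pow(Rational(192355583291, 4596880), -1) = Rational(4596880, 192355583291)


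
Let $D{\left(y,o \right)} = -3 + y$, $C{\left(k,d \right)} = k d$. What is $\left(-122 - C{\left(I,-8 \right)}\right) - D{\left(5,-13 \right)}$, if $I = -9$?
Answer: $-196$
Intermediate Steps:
$C{\left(k,d \right)} = d k$
$\left(-122 - C{\left(I,-8 \right)}\right) - D{\left(5,-13 \right)} = \left(-122 - \left(-8\right) \left(-9\right)\right) - \left(-3 + 5\right) = \left(-122 - 72\right) - 2 = -194 - 2 = -196$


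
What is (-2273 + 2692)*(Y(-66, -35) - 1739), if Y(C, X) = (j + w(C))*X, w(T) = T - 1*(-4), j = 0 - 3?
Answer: 224584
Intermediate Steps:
j = -3
w(T) = 4 + T (w(T) = T + 4 = 4 + T)
Y(C, X) = X*(1 + C) (Y(C, X) = (-3 + (4 + C))*X = (1 + C)*X = X*(1 + C))
(-2273 + 2692)*(Y(-66, -35) - 1739) = (-2273 + 2692)*(-35*(1 - 66) - 1739) = 419*(-35*(-65) - 1739) = 419*(2275 - 1739) = 419*536 = 224584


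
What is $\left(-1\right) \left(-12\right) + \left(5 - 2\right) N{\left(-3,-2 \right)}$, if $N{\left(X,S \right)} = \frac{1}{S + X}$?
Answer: $\frac{57}{5} \approx 11.4$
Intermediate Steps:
$\left(-1\right) \left(-12\right) + \left(5 - 2\right) N{\left(-3,-2 \right)} = \left(-1\right) \left(-12\right) + \frac{5 - 2}{-2 - 3} = 12 + \frac{5 - 2}{-5} = 12 + 3 \left(- \frac{1}{5}\right) = 12 - \frac{3}{5} = \frac{57}{5}$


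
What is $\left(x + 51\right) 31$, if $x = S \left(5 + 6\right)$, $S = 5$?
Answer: $3286$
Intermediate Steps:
$x = 55$ ($x = 5 \left(5 + 6\right) = 5 \cdot 11 = 55$)
$\left(x + 51\right) 31 = \left(55 + 51\right) 31 = 106 \cdot 31 = 3286$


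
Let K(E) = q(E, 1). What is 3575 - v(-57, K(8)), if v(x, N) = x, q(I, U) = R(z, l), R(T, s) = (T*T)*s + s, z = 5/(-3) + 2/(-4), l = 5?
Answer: 3632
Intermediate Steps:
z = -13/6 (z = 5*(-⅓) + 2*(-¼) = -5/3 - ½ = -13/6 ≈ -2.1667)
R(T, s) = s + s*T² (R(T, s) = T²*s + s = s*T² + s = s + s*T²)
q(I, U) = 1025/36 (q(I, U) = 5*(1 + (-13/6)²) = 5*(1 + 169/36) = 5*(205/36) = 1025/36)
K(E) = 1025/36
3575 - v(-57, K(8)) = 3575 - 1*(-57) = 3575 + 57 = 3632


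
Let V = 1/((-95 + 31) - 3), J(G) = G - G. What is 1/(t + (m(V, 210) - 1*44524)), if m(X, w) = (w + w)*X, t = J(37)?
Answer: -67/2983528 ≈ -2.2457e-5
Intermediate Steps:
J(G) = 0
t = 0
V = -1/67 (V = 1/(-64 - 3) = 1/(-67) = -1/67 ≈ -0.014925)
m(X, w) = 2*X*w (m(X, w) = (2*w)*X = 2*X*w)
1/(t + (m(V, 210) - 1*44524)) = 1/(0 + (2*(-1/67)*210 - 1*44524)) = 1/(0 + (-420/67 - 44524)) = 1/(0 - 2983528/67) = 1/(-2983528/67) = -67/2983528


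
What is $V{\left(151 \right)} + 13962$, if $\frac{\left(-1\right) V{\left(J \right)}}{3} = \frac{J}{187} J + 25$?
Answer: $\frac{2528466}{187} \approx 13521.0$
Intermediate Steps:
$V{\left(J \right)} = -75 - \frac{3 J^{2}}{187}$ ($V{\left(J \right)} = - 3 \left(\frac{J}{187} J + 25\right) = - 3 \left(\frac{J^{2}}{187} + 25\right) = - 3 \left(25 + \frac{J^{2}}{187}\right) = -75 - \frac{3 J^{2}}{187}$)
$V{\left(151 \right)} + 13962 = \left(-75 - \frac{3 \cdot 151^{2}}{187}\right) + 13962 = \left(-75 - \frac{68403}{187}\right) + 13962 = - \frac{82428}{187} + 13962 = \frac{2528466}{187}$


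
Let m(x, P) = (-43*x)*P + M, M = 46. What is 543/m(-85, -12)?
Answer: -543/43814 ≈ -0.012393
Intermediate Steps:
m(x, P) = 46 - 43*P*x (m(x, P) = (-43*x)*P + 46 = -43*P*x + 46 = 46 - 43*P*x)
543/m(-85, -12) = 543/(46 - 43*(-12)*(-85)) = 543/(46 - 43860) = 543/(-43814) = 543*(-1/43814) = -543/43814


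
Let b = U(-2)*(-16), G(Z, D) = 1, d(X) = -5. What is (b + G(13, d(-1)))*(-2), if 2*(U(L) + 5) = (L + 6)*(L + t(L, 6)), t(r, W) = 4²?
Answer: 734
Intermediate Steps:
t(r, W) = 16
U(L) = -5 + (6 + L)*(16 + L)/2 (U(L) = -5 + ((L + 6)*(L + 16))/2 = -5 + ((6 + L)*(16 + L))/2 = -5 + (6 + L)*(16 + L)/2)
b = -368 (b = (43 + (½)*(-2)² + 11*(-2))*(-16) = (43 + (½)*4 - 22)*(-16) = (43 + 2 - 22)*(-16) = 23*(-16) = -368)
(b + G(13, d(-1)))*(-2) = (-368 + 1)*(-2) = -367*(-2) = 734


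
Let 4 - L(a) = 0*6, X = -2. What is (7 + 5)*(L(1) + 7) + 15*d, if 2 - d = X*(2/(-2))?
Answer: 132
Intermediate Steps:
L(a) = 4 (L(a) = 4 - 0*6 = 4 - 1*0 = 4 + 0 = 4)
d = 0 (d = 2 - (-2)*2/(-2) = 2 - (-2)*2*(-½) = 2 - (-2)*(-1) = 2 - 1*2 = 2 - 2 = 0)
(7 + 5)*(L(1) + 7) + 15*d = (7 + 5)*(4 + 7) + 15*0 = 12*11 + 0 = 132 + 0 = 132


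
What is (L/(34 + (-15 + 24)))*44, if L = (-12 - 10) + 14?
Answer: -352/43 ≈ -8.1861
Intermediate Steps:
L = -8 (L = -22 + 14 = -8)
(L/(34 + (-15 + 24)))*44 = (-8/(34 + (-15 + 24)))*44 = (-8/(34 + 9))*44 = (-8/43)*44 = ((1/43)*(-8))*44 = -8/43*44 = -352/43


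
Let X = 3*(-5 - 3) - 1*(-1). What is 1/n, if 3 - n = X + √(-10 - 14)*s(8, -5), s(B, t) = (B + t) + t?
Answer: 13/386 - I*√6/193 ≈ 0.033679 - 0.012692*I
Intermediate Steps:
s(B, t) = B + 2*t
X = -23 (X = 3*(-8) + 1 = -24 + 1 = -23)
n = 26 + 4*I*√6 (n = 3 - (-23 + √(-10 - 14)*(8 + 2*(-5))) = 3 - (-23 + √(-24)*(8 - 10)) = 3 - (-23 + (2*I*√6)*(-2)) = 3 - (-23 - 4*I*√6) = 3 + (23 + 4*I*√6) = 26 + 4*I*√6 ≈ 26.0 + 9.798*I)
1/n = 1/(26 + 4*I*√6)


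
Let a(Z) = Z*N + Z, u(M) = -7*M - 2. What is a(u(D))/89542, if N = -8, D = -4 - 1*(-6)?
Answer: 56/44771 ≈ 0.0012508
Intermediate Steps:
D = 2 (D = -4 + 6 = 2)
u(M) = -2 - 7*M
a(Z) = -7*Z (a(Z) = Z*(-8) + Z = -8*Z + Z = -7*Z)
a(u(D))/89542 = -7*(-2 - 7*2)/89542 = -7*(-2 - 14)*(1/89542) = -7*(-16)*(1/89542) = 112*(1/89542) = 56/44771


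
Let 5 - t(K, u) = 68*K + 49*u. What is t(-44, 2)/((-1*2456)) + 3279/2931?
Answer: -147915/2399512 ≈ -0.061644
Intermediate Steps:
t(K, u) = 5 - 68*K - 49*u (t(K, u) = 5 - (68*K + 49*u) = 5 - (49*u + 68*K) = 5 + (-68*K - 49*u) = 5 - 68*K - 49*u)
t(-44, 2)/((-1*2456)) + 3279/2931 = (5 - 68*(-44) - 49*2)/((-1*2456)) + 3279/2931 = (5 + 2992 - 98)/(-2456) + 3279*(1/2931) = 2899*(-1/2456) + 1093/977 = -2899/2456 + 1093/977 = -147915/2399512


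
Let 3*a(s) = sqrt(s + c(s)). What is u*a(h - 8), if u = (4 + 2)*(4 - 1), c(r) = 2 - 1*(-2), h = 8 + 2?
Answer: 6*sqrt(6) ≈ 14.697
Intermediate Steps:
h = 10
c(r) = 4 (c(r) = 2 + 2 = 4)
a(s) = sqrt(4 + s)/3 (a(s) = sqrt(s + 4)/3 = sqrt(4 + s)/3)
u = 18 (u = 6*3 = 18)
u*a(h - 8) = 18*(sqrt(4 + (10 - 8))/3) = 18*(sqrt(4 + 2)/3) = 18*(sqrt(6)/3) = 6*sqrt(6)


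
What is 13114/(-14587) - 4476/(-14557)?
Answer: -125609086/212342959 ≈ -0.59154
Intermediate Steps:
13114/(-14587) - 4476/(-14557) = 13114*(-1/14587) - 4476*(-1/14557) = -13114/14587 + 4476/14557 = -125609086/212342959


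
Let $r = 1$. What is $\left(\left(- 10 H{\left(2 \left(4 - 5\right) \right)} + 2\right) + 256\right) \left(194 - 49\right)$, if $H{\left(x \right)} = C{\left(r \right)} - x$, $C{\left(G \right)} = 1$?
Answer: $33060$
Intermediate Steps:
$H{\left(x \right)} = 1 - x$
$\left(\left(- 10 H{\left(2 \left(4 - 5\right) \right)} + 2\right) + 256\right) \left(194 - 49\right) = \left(\left(- 10 \left(1 - 2 \left(4 - 5\right)\right) + 2\right) + 256\right) \left(194 - 49\right) = \left(\left(- 10 \left(1 - 2 \left(-1\right)\right) + 2\right) + 256\right) 145 = \left(\left(- 10 \left(1 - -2\right) + 2\right) + 256\right) 145 = \left(\left(- 10 \left(1 + 2\right) + 2\right) + 256\right) 145 = \left(\left(\left(-10\right) 3 + 2\right) + 256\right) 145 = \left(\left(-30 + 2\right) + 256\right) 145 = \left(-28 + 256\right) 145 = 228 \cdot 145 = 33060$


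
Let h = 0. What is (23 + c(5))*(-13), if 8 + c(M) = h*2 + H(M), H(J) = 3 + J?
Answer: -299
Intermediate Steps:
c(M) = -5 + M (c(M) = -8 + (0*2 + (3 + M)) = -8 + (0 + (3 + M)) = -8 + (3 + M) = -5 + M)
(23 + c(5))*(-13) = (23 + (-5 + 5))*(-13) = (23 + 0)*(-13) = 23*(-13) = -299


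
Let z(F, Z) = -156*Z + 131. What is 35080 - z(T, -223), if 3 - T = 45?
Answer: 161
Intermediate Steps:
T = -42 (T = 3 - 1*45 = 3 - 45 = -42)
z(F, Z) = 131 - 156*Z
35080 - z(T, -223) = 35080 - (131 - 156*(-223)) = 35080 - (131 + 34788) = 35080 - 1*34919 = 35080 - 34919 = 161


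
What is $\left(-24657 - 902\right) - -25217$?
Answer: $-342$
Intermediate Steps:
$\left(-24657 - 902\right) - -25217 = \left(-24657 - 902\right) + 25217 = -25559 + 25217 = -342$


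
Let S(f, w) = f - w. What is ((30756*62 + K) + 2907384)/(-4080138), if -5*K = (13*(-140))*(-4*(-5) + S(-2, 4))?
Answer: -2409676/2040069 ≈ -1.1812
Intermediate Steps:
K = 5096 (K = -13*(-140)*(-4*(-5) + (-2 - 1*4))/5 = -(-364)*(20 + (-2 - 4)) = -(-364)*(20 - 6) = -(-364)*14 = -⅕*(-25480) = 5096)
((30756*62 + K) + 2907384)/(-4080138) = ((30756*62 + 5096) + 2907384)/(-4080138) = ((1906872 + 5096) + 2907384)*(-1/4080138) = (1911968 + 2907384)*(-1/4080138) = 4819352*(-1/4080138) = -2409676/2040069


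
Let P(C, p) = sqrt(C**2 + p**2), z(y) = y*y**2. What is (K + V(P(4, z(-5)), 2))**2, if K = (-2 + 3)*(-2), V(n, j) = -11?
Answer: 169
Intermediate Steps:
z(y) = y**3
K = -2 (K = 1*(-2) = -2)
(K + V(P(4, z(-5)), 2))**2 = (-2 - 11)**2 = (-13)**2 = 169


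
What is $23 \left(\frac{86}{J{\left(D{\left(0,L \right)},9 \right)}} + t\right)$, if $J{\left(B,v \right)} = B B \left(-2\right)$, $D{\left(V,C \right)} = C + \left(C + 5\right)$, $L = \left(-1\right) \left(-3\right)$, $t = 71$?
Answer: $\frac{196604}{121} \approx 1624.8$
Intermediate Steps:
$L = 3$
$D{\left(V,C \right)} = 5 + 2 C$ ($D{\left(V,C \right)} = C + \left(5 + C\right) = 5 + 2 C$)
$J{\left(B,v \right)} = - 2 B^{2}$ ($J{\left(B,v \right)} = B^{2} \left(-2\right) = - 2 B^{2}$)
$23 \left(\frac{86}{J{\left(D{\left(0,L \right)},9 \right)}} + t\right) = 23 \left(\frac{86}{\left(-2\right) \left(5 + 2 \cdot 3\right)^{2}} + 71\right) = 23 \left(\frac{86}{\left(-2\right) \left(5 + 6\right)^{2}} + 71\right) = 23 \left(\frac{86}{\left(-2\right) 11^{2}} + 71\right) = 23 \left(\frac{86}{\left(-2\right) 121} + 71\right) = 23 \left(\frac{86}{-242} + 71\right) = 23 \left(86 \left(- \frac{1}{242}\right) + 71\right) = 23 \left(- \frac{43}{121} + 71\right) = 23 \cdot \frac{8548}{121} = \frac{196604}{121}$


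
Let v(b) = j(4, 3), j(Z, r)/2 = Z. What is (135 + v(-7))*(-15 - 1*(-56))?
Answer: 5863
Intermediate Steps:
j(Z, r) = 2*Z
v(b) = 8 (v(b) = 2*4 = 8)
(135 + v(-7))*(-15 - 1*(-56)) = (135 + 8)*(-15 - 1*(-56)) = 143*(-15 + 56) = 143*41 = 5863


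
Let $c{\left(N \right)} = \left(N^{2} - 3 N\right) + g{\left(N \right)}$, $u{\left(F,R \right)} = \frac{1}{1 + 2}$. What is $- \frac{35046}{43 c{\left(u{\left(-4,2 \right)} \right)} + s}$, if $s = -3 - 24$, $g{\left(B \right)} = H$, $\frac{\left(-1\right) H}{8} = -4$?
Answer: $- \frac{315414}{11797} \approx -26.737$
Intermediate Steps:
$H = 32$ ($H = \left(-8\right) \left(-4\right) = 32$)
$g{\left(B \right)} = 32$
$u{\left(F,R \right)} = \frac{1}{3}$
$c{\left(N \right)} = 32 + N^{2} - 3 N$ ($c{\left(N \right)} = \left(N^{2} - 3 N\right) + 32 = 32 + N^{2} - 3 N$)
$s = -27$ ($s = -3 - 24 = -27$)
$- \frac{35046}{43 c{\left(u{\left(-4,2 \right)} \right)} + s} = - \frac{35046}{43 \left(32 + \left(\frac{1}{3}\right)^{2} - 1\right) - 27} = - \frac{35046}{43 \left(32 + \frac{1}{9} - 1\right) - 27} = - \frac{35046}{43 \cdot \frac{280}{9} - 27} = - \frac{35046}{\frac{12040}{9} - 27} = - \frac{35046}{\frac{11797}{9}} = \left(-35046\right) \frac{9}{11797} = - \frac{315414}{11797}$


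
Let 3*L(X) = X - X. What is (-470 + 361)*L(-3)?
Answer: 0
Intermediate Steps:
L(X) = 0 (L(X) = (X - X)/3 = (⅓)*0 = 0)
(-470 + 361)*L(-3) = (-470 + 361)*0 = -109*0 = 0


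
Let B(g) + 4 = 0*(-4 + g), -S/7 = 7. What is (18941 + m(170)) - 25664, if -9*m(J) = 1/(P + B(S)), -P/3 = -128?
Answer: -22992661/3420 ≈ -6723.0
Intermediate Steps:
S = -49 (S = -7*7 = -49)
B(g) = -4 (B(g) = -4 + 0*(-4 + g) = -4 + 0 = -4)
P = 384 (P = -3*(-128) = 384)
m(J) = -1/3420 (m(J) = -1/(9*(384 - 4)) = -1/9/380 = -1/9*1/380 = -1/3420)
(18941 + m(170)) - 25664 = (18941 - 1/3420) - 25664 = 64778219/3420 - 25664 = -22992661/3420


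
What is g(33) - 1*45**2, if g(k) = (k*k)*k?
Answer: 33912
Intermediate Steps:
g(k) = k**3 (g(k) = k**2*k = k**3)
g(33) - 1*45**2 = 33**3 - 1*45**2 = 35937 - 1*2025 = 35937 - 2025 = 33912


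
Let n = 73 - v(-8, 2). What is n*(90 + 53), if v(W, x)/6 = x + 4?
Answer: 5291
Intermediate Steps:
v(W, x) = 24 + 6*x (v(W, x) = 6*(x + 4) = 6*(4 + x) = 24 + 6*x)
n = 37 (n = 73 - (24 + 6*2) = 73 - (24 + 12) = 73 - 1*36 = 73 - 36 = 37)
n*(90 + 53) = 37*(90 + 53) = 37*143 = 5291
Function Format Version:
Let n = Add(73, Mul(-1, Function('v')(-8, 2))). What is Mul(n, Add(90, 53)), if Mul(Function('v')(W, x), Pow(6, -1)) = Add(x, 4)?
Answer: 5291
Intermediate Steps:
Function('v')(W, x) = Add(24, Mul(6, x)) (Function('v')(W, x) = Mul(6, Add(x, 4)) = Mul(6, Add(4, x)) = Add(24, Mul(6, x)))
n = 37 (n = Add(73, Mul(-1, Add(24, Mul(6, 2)))) = Add(73, Mul(-1, Add(24, 12))) = Add(73, Mul(-1, 36)) = Add(73, -36) = 37)
Mul(n, Add(90, 53)) = Mul(37, Add(90, 53)) = Mul(37, 143) = 5291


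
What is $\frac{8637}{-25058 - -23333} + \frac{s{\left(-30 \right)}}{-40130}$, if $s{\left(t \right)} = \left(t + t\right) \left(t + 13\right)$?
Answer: $- \frac{11612077}{2307475} \approx -5.0324$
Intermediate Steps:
$s{\left(t \right)} = 2 t \left(13 + t\right)$
$\frac{8637}{-25058 - -23333} + \frac{s{\left(-30 \right)}}{-40130} = \frac{8637}{-25058 - -23333} + \frac{2 \left(-30\right) \left(13 - 30\right)}{-40130} = \frac{8637}{-25058 + 23333} + 2 \left(-30\right) \left(-17\right) \left(- \frac{1}{40130}\right) = \frac{8637}{-1725} + 1020 \left(- \frac{1}{40130}\right) = 8637 \left(- \frac{1}{1725}\right) - \frac{102}{4013} = - \frac{2879}{575} - \frac{102}{4013} = - \frac{11612077}{2307475}$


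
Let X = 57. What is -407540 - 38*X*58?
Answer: -533168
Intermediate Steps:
-407540 - 38*X*58 = -407540 - 38*57*58 = -407540 - 2166*58 = -407540 - 125628 = -533168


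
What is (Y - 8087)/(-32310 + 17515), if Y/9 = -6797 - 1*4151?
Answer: 106619/14795 ≈ 7.2064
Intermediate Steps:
Y = -98532 (Y = 9*(-6797 - 1*4151) = 9*(-6797 - 4151) = 9*(-10948) = -98532)
(Y - 8087)/(-32310 + 17515) = (-98532 - 8087)/(-32310 + 17515) = -106619/(-14795) = -106619*(-1/14795) = 106619/14795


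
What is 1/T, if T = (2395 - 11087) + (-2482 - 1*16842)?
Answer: -1/28016 ≈ -3.5694e-5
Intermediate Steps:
T = -28016 (T = -8692 + (-2482 - 16842) = -8692 - 19324 = -28016)
1/T = 1/(-28016) = -1/28016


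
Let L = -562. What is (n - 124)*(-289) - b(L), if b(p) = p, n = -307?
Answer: 125121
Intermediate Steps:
(n - 124)*(-289) - b(L) = (-307 - 124)*(-289) - 1*(-562) = -431*(-289) + 562 = 124559 + 562 = 125121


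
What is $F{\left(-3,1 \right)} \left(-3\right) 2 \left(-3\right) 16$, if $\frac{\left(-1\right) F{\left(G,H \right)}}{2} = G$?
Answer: $1728$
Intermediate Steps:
$F{\left(G,H \right)} = - 2 G$
$F{\left(-3,1 \right)} \left(-3\right) 2 \left(-3\right) 16 = \left(-2\right) \left(-3\right) \left(-3\right) 2 \left(-3\right) 16 = 6 \left(\left(-6\right) \left(-3\right)\right) 16 = 6 \cdot 18 \cdot 16 = 108 \cdot 16 = 1728$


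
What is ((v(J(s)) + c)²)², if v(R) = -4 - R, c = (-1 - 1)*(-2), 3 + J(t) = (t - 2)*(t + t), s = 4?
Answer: 28561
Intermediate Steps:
J(t) = -3 + 2*t*(-2 + t) (J(t) = -3 + (t - 2)*(t + t) = -3 + (-2 + t)*(2*t) = -3 + 2*t*(-2 + t))
c = 4 (c = -2*(-2) = 4)
((v(J(s)) + c)²)² = (((-4 - (-3 - 4*4 + 2*4²)) + 4)²)² = (((-4 - (-3 - 16 + 2*16)) + 4)²)² = (((-4 - (-3 - 16 + 32)) + 4)²)² = (((-4 - 1*13) + 4)²)² = (((-4 - 13) + 4)²)² = ((-17 + 4)²)² = ((-13)²)² = 169² = 28561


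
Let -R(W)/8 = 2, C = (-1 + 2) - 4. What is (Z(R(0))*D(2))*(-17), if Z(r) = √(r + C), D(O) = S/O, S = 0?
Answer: 0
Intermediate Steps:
C = -3 (C = 1 - 4 = -3)
D(O) = 0 (D(O) = 0/O = 0)
R(W) = -16 (R(W) = -8*2 = -16)
Z(r) = √(-3 + r) (Z(r) = √(r - 3) = √(-3 + r))
(Z(R(0))*D(2))*(-17) = (√(-3 - 16)*0)*(-17) = (√(-19)*0)*(-17) = ((I*√19)*0)*(-17) = 0*(-17) = 0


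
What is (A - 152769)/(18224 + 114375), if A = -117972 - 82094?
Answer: -352835/132599 ≈ -2.6609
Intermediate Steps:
A = -200066
(A - 152769)/(18224 + 114375) = (-200066 - 152769)/(18224 + 114375) = -352835/132599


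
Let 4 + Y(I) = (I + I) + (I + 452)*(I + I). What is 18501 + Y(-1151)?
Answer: 1625293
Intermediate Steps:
Y(I) = -4 + 2*I + 2*I*(452 + I) (Y(I) = -4 + ((I + I) + (I + 452)*(I + I)) = -4 + (2*I + (452 + I)*(2*I)) = -4 + (2*I + 2*I*(452 + I)) = -4 + 2*I + 2*I*(452 + I))
18501 + Y(-1151) = 18501 + (-4 + 2*(-1151)² + 906*(-1151)) = 18501 + (-4 + 2*1324801 - 1042806) = 18501 + (-4 + 2649602 - 1042806) = 18501 + 1606792 = 1625293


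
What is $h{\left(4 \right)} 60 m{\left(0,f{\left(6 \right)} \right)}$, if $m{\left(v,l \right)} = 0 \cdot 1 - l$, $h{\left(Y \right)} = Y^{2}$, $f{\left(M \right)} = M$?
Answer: $-5760$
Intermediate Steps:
$m{\left(v,l \right)} = - l$ ($m{\left(v,l \right)} = 0 - l = - l$)
$h{\left(4 \right)} 60 m{\left(0,f{\left(6 \right)} \right)} = 4^{2} \cdot 60 \left(\left(-1\right) 6\right) = 16 \cdot 60 \left(-6\right) = 960 \left(-6\right) = -5760$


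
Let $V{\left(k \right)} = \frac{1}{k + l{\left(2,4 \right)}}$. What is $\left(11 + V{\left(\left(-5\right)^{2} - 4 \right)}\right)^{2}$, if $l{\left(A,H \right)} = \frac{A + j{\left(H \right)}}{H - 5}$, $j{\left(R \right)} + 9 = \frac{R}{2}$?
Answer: $\frac{82369}{676} \approx 121.85$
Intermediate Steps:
$j{\left(R \right)} = -9 + \frac{R}{2}$
$l{\left(A,H \right)} = \frac{-9 + A + \frac{H}{2}}{-5 + H}$ ($l{\left(A,H \right)} = \frac{A + \left(-9 + \frac{H}{2}\right)}{H - 5} = \frac{-9 + A + \frac{H}{2}}{-5 + H}$)
$V{\left(k \right)} = \frac{1}{5 + k}$ ($V{\left(k \right)} = \frac{1}{k + \frac{-9 + 2 + \frac{1}{2} \cdot 4}{-5 + 4}} = \frac{1}{k + \frac{-9 + 2 + 2}{-1}} = \frac{1}{k - -5} = \frac{1}{k + 5} = \frac{1}{5 + k}$)
$\left(11 + V{\left(\left(-5\right)^{2} - 4 \right)}\right)^{2} = \left(11 + \frac{1}{5 + \left(\left(-5\right)^{2} - 4\right)}\right)^{2} = \left(11 + \frac{1}{5 + \left(25 - 4\right)}\right)^{2} = \left(11 + \frac{1}{5 + 21}\right)^{2} = \left(11 + \frac{1}{26}\right)^{2} = \left(\frac{287}{26}\right)^{2} = \frac{82369}{676}$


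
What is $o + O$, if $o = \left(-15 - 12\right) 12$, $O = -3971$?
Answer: $-4295$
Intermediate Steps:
$o = -324$ ($o = \left(-27\right) 12 = -324$)
$o + O = -324 - 3971 = -4295$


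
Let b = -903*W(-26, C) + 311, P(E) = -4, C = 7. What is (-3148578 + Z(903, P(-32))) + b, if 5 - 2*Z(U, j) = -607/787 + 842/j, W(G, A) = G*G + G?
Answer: -11758122705/3148 ≈ -3.7351e+6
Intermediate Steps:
W(G, A) = G + G² (W(G, A) = G² + G = G + G²)
Z(U, j) = 2271/787 - 421/j (Z(U, j) = 5/2 - (-607/787 + 842/j)/2 = 5/2 + (607/1574 - 421/j) = 2271/787 - 421/j)
b = -586639 (b = -(-23478)*(1 - 26) + 311 = -(-23478)*(-25) + 311 = -903*650 + 311 = -586950 + 311 = -586639)
(-3148578 + Z(903, P(-32))) + b = (-3148578 + (2271/787 - 421/(-4))) - 586639 = (-3148578 + (2271/787 - 421*(-¼))) - 586639 = (-3148578 + (2271/787 + 421/4)) - 586639 = (-3148578 + 340411/3148) - 586639 = -9911383133/3148 - 586639 = -11758122705/3148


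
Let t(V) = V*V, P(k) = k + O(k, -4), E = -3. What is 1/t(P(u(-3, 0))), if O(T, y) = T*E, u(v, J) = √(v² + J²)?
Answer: 1/36 ≈ 0.027778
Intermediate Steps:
u(v, J) = √(J² + v²)
O(T, y) = -3*T (O(T, y) = T*(-3) = -3*T)
P(k) = -2*k (P(k) = k - 3*k = -2*k)
t(V) = V²
1/t(P(u(-3, 0))) = 1/((-2*√(0² + (-3)²))²) = 1/((-2*√(0 + 9))²) = 1/((-2*√9)²) = 1/((-2*3)²) = 1/((-6)²) = 1/36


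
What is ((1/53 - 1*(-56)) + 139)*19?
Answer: 196384/53 ≈ 3705.4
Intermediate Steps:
((1/53 - 1*(-56)) + 139)*19 = ((1/53 + 56) + 139)*19 = (2969/53 + 139)*19 = (10336/53)*19 = 196384/53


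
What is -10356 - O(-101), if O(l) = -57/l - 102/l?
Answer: -1046115/101 ≈ -10358.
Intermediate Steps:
O(l) = -159/l
-10356 - O(-101) = -10356 - (-159)/(-101) = -10356 - (-159)*(-1)/101 = -10356 - 1*159/101 = -10356 - 159/101 = -1046115/101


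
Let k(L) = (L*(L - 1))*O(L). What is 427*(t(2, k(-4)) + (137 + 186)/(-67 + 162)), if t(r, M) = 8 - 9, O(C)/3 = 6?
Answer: 5124/5 ≈ 1024.8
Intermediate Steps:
O(C) = 18 (O(C) = 3*6 = 18)
k(L) = 18*L*(-1 + L) (k(L) = (L*(L - 1))*18 = (L*(-1 + L))*18 = 18*L*(-1 + L))
t(r, M) = -1
427*(t(2, k(-4)) + (137 + 186)/(-67 + 162)) = 427*(-1 + (137 + 186)/(-67 + 162)) = 427*(-1 + 323/95) = 427*(-1 + 323*(1/95)) = 427*(-1 + 17/5) = 427*(12/5) = 5124/5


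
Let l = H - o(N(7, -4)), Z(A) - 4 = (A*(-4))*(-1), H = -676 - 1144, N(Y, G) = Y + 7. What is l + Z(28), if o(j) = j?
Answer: -1718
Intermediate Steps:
N(Y, G) = 7 + Y
H = -1820
Z(A) = 4 + 4*A (Z(A) = 4 + (A*(-4))*(-1) = 4 - 4*A*(-1) = 4 + 4*A)
l = -1834 (l = -1820 - (7 + 7) = -1820 - 1*14 = -1820 - 14 = -1834)
l + Z(28) = -1834 + (4 + 4*28) = -1834 + (4 + 112) = -1834 + 116 = -1718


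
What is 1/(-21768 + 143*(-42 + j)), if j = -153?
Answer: -1/49653 ≈ -2.0140e-5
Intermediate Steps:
1/(-21768 + 143*(-42 + j)) = 1/(-21768 + 143*(-42 - 153)) = 1/(-21768 + 143*(-195)) = 1/(-21768 - 27885) = 1/(-49653) = -1/49653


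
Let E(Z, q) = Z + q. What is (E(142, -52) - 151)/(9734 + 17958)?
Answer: -61/27692 ≈ -0.0022028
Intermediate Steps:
(E(142, -52) - 151)/(9734 + 17958) = ((142 - 52) - 151)/(9734 + 17958) = (90 - 151)/27692 = -61*1/27692 = -61/27692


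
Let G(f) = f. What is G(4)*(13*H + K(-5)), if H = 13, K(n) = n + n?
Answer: 636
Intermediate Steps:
K(n) = 2*n
G(4)*(13*H + K(-5)) = 4*(13*13 + 2*(-5)) = 4*(169 - 10) = 4*159 = 636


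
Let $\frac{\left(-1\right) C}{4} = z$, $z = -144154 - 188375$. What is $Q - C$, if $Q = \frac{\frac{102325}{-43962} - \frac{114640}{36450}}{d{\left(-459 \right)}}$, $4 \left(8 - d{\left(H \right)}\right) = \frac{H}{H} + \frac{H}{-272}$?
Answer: $- \frac{16660434686740252}{12525543135} \approx -1.3301 \cdot 10^{6}$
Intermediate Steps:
$z = -332529$ ($z = -144154 - 188375 = -332529$)
$C = 1330116$ ($C = \left(-4\right) \left(-332529\right) = 1330116$)
$d{\left(H \right)} = \frac{31}{4} + \frac{H}{1088}$ ($d{\left(H \right)} = 8 - \frac{\frac{H}{H} + \frac{H}{-272}}{4} = 8 - \frac{1 + H \left(- \frac{1}{272}\right)}{4} = 8 - \frac{1 - \frac{H}{272}}{4} = 8 + \left(- \frac{1}{4} + \frac{H}{1088}\right) = \frac{31}{4} + \frac{H}{1088}$)
$Q = - \frac{9354186592}{12525543135}$ ($Q = \frac{\frac{102325}{-43962} - \frac{114640}{36450}}{\frac{31}{4} + \frac{1}{1088} \left(-459\right)} = \frac{102325 \left(- \frac{1}{43962}\right) - \frac{11464}{3645}}{\frac{31}{4} - \frac{27}{64}} = \frac{- \frac{102325}{43962} - \frac{11464}{3645}}{\frac{469}{64}} = \left(- \frac{292318331}{53413830}\right) \frac{64}{469} = - \frac{9354186592}{12525543135} \approx -0.74681$)
$Q - C = - \frac{9354186592}{12525543135} - 1330116 = - \frac{16660434686740252}{12525543135}$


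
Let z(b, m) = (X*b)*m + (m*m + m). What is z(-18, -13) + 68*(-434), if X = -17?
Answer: -33334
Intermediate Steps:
z(b, m) = m + m² - 17*b*m (z(b, m) = (-17*b)*m + (m*m + m) = -17*b*m + (m² + m) = -17*b*m + (m + m²) = m + m² - 17*b*m)
z(-18, -13) + 68*(-434) = -13*(1 - 13 - 17*(-18)) + 68*(-434) = -13*(1 - 13 + 306) - 29512 = -13*294 - 29512 = -3822 - 29512 = -33334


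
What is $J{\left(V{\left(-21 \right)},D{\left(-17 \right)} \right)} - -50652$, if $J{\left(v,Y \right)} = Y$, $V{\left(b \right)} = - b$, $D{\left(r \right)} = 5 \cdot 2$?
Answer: $50662$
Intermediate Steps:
$D{\left(r \right)} = 10$
$J{\left(V{\left(-21 \right)},D{\left(-17 \right)} \right)} - -50652 = 10 - -50652 = 10 + 50652 = 50662$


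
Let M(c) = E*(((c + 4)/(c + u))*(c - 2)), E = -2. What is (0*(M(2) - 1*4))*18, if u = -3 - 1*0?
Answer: 0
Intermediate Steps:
u = -3 (u = -3 + 0 = -3)
M(c) = -2*(-2 + c)*(4 + c)/(-3 + c) (M(c) = -2*(c + 4)/(c - 3)*(c - 2) = -2*(4 + c)/(-3 + c)*(-2 + c) = -2*(-2 + c)*(4 + c)/(-3 + c))
(0*(M(2) - 1*4))*18 = (0*(2*(8 - 1*2² - 2*2)/(-3 + 2) - 1*4))*18 = (0*(2*(8 - 1*4 - 4)/(-1) - 4))*18 = (0*(2*(-1)*(8 - 4 - 4) - 4))*18 = (0*(2*(-1)*0 - 4))*18 = (0*(0 - 4))*18 = (0*(-4))*18 = 0*18 = 0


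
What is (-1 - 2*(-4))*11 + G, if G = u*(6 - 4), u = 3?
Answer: 83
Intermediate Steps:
G = 6 (G = 3*(6 - 4) = 3*2 = 6)
(-1 - 2*(-4))*11 + G = (-1 - 2*(-4))*11 + 6 = (-1 + 8)*11 + 6 = 7*11 + 6 = 77 + 6 = 83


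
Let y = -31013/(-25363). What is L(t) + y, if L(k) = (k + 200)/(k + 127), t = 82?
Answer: 13634083/5300867 ≈ 2.5720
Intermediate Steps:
L(k) = (200 + k)/(127 + k)
y = 31013/25363 (y = -31013*(-1/25363) = 31013/25363 ≈ 1.2228)
L(t) + y = (200 + 82)/(127 + 82) + 31013/25363 = 282/209 + 31013/25363 = 13634083/5300867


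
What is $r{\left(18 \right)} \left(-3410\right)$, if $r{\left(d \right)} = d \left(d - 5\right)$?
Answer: $-797940$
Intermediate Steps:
$r{\left(d \right)} = d \left(-5 + d\right)$
$r{\left(18 \right)} \left(-3410\right) = 18 \left(-5 + 18\right) \left(-3410\right) = 18 \cdot 13 \left(-3410\right) = 234 \left(-3410\right) = -797940$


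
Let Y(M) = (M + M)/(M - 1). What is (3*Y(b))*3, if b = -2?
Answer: 12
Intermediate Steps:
Y(M) = 2*M/(-1 + M) (Y(M) = (2*M)/(-1 + M) = 2*M/(-1 + M))
(3*Y(b))*3 = (3*(2*(-2)/(-1 - 2)))*3 = (3*(2*(-2)/(-3)))*3 = (3*(2*(-2)*(-⅓)))*3 = (3*(4/3))*3 = 4*3 = 12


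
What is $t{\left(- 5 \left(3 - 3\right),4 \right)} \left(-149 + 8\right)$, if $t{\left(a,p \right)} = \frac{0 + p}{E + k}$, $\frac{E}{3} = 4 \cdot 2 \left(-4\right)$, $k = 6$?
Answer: $\frac{94}{15} \approx 6.2667$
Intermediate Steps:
$E = -96$ ($E = 3 \cdot 4 \cdot 2 \left(-4\right) = 3 \cdot 8 \left(-4\right) = 3 \left(-32\right) = -96$)
$t{\left(a,p \right)} = - \frac{p}{90}$ ($t{\left(a,p \right)} = \frac{0 + p}{-96 + 6} = \frac{p}{-90} = p \left(- \frac{1}{90}\right) = - \frac{p}{90}$)
$t{\left(- 5 \left(3 - 3\right),4 \right)} \left(-149 + 8\right) = \left(- \frac{1}{90}\right) 4 \left(-149 + 8\right) = \left(- \frac{2}{45}\right) \left(-141\right) = \frac{94}{15}$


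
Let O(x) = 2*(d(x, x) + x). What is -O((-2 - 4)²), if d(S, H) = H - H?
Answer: -72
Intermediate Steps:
d(S, H) = 0
O(x) = 2*x (O(x) = 2*(0 + x) = 2*x)
-O((-2 - 4)²) = -2*(-2 - 4)² = -2*(-6)² = -2*36 = -1*72 = -72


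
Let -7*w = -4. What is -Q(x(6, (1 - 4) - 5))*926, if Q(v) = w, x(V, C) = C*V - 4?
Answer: -3704/7 ≈ -529.14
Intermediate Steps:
w = 4/7 (w = -1/7*(-4) = 4/7 ≈ 0.57143)
x(V, C) = -4 + C*V
Q(v) = 4/7
-Q(x(6, (1 - 4) - 5))*926 = -4*926/7 = -1*3704/7 = -3704/7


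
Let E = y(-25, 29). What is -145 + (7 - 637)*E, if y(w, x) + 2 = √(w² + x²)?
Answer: 1115 - 630*√1466 ≈ -23007.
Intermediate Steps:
y(w, x) = -2 + √(w² + x²)
E = -2 + √1466 (E = -2 + √((-25)² + 29²) = -2 + √(625 + 841) = -2 + √1466 ≈ 36.288)
-145 + (7 - 637)*E = -145 + (7 - 637)*(-2 + √1466) = -145 - 630*(-2 + √1466) = -145 + (1260 - 630*√1466) = 1115 - 630*√1466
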